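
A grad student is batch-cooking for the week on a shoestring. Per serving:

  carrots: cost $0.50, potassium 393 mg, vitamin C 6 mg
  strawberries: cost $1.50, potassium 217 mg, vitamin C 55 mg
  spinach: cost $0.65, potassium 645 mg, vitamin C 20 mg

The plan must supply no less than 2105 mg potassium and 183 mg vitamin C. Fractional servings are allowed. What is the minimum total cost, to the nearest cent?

$5.25

This is a tiny linear program; its minimum lies at a vertex of the feasible set. List the vertices and price them.
carrots only: max(2105/393, 183/6) = 30.5 servings → $15.25.
strawberries only: max(2105/217, 183/55) = 9.7 servings → $14.55.
spinach only: max(2105/645, 183/20) = 9.15 servings → $5.95.
carrots + strawberries with both tight: 3.745 servings and 2.919 servings → $6.25.
carrots + spinach: intersection lies outside the first quadrant.
strawberries + spinach with both tight: 2.439 servings and 2.443 servings → $5.25.
The minimum over all feasible corners is $5.25.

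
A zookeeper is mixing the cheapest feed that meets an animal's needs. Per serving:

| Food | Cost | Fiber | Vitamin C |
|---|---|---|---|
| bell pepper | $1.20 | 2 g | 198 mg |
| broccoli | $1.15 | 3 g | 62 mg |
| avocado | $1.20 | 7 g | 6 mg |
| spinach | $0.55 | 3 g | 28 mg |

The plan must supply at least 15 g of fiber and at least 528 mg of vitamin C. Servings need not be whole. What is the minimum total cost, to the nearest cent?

$4.55

Compare the cost at each extreme point of the feasible region.
bell pepper only: max(15/2, 528/198) = 7.5 servings → $9.00.
broccoli only: max(15/3, 528/62) = 8.516 servings → $9.79.
avocado only: max(15/7, 528/6) = 88 servings → $105.60.
spinach only: max(15/3, 528/28) = 18.86 servings → $10.37.
bell pepper + broccoli with both tight: 1.391 servings and 4.072 servings → $6.35.
bell pepper + avocado with both tight: 2.624 servings and 1.393 servings → $4.82.
bell pepper + spinach with both tight: 2.164 servings and 3.558 servings → $4.55.
broccoli + avocado: the both-tight solution has a negative serving — not a feasible corner.
broccoli + spinach: the both-tight solution has a negative serving — not a feasible corner.
avocado + spinach with both targets exact would need a negative amount; discard.
So the least-cost plan costs $4.55.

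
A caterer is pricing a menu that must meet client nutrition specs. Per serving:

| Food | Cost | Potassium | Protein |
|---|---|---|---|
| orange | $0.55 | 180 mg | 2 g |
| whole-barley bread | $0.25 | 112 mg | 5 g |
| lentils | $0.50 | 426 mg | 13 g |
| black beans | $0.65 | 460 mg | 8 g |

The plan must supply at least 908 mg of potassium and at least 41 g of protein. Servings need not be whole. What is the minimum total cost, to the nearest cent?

$1.58

The cheapest plan sits at a corner of the feasible region — with two constraints it uses at most two foods.
orange only: max(908/180, 41/2) = 20.5 servings → $11.28.
whole-barley bread only: max(908/112, 41/5) = 8.2 servings → $2.05.
lentils only: max(908/426, 41/13) = 3.154 servings → $1.58.
black beans only: max(908/460, 41/8) = 5.125 servings → $3.33.
orange + whole-barley bread: intersection lies outside the first quadrant.
orange + lentils: the both-tight solution has a negative serving — not a feasible corner.
orange + black beans: intersection lies outside the first quadrant.
whole-barley bread + lentils with both targets exact would need a negative amount; discard.
whole-barley bread + black beans: intersection lies outside the first quadrant.
lentils + black beans: the both-tight solution has a negative serving — not a feasible corner.
So the least-cost plan costs $1.58.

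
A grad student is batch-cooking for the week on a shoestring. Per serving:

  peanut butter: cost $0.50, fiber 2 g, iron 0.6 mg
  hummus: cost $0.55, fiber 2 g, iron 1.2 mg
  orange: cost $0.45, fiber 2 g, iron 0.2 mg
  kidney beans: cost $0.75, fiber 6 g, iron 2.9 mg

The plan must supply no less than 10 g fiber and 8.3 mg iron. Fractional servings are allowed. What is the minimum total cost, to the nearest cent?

$2.15

Compare the cost at each extreme point of the feasible region.
peanut butter only: max(10/2, 8.3/0.6) = 13.83 servings → $6.92.
hummus only: max(10/2, 8.3/1.2) = 6.917 servings → $3.80.
orange only: max(10/2, 8.3/0.2) = 41.5 servings → $18.68.
kidney beans only: max(10/6, 8.3/2.9) = 2.862 servings → $2.15.
peanut butter + hummus: the both-tight solution has a negative serving — not a feasible corner.
peanut butter + orange: the both-tight solution has a negative serving — not a feasible corner.
peanut butter + kidney beans: the both-tight solution has a negative serving — not a feasible corner.
hummus + orange with both targets exact would need a negative amount; discard.
hummus + kidney beans with both targets exact would need a negative amount; discard.
orange + kidney beans: the both-tight solution has a negative serving — not a feasible corner.
The minimum over all feasible corners is $2.15.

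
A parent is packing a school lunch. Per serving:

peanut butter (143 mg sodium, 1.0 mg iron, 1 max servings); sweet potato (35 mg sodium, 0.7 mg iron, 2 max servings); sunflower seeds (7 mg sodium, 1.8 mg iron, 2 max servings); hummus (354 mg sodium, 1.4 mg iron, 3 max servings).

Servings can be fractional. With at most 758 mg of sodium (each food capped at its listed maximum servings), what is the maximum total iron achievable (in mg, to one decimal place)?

8.1 mg

Iron per mg sodium: sunflower seeds 0.2571, sweet potato 0.02, peanut butter 0.006993, hummus 0.003955.
Take 2 servings of sunflower seeds: uses 14 mg sodium, +3.6 mg iron (running total 3.6 mg).
Take 2 servings of sweet potato: uses 70 mg sodium, +1.4 mg iron (running total 5.0 mg).
Take 1 serving of peanut butter: uses 143 mg sodium, +1.0 mg iron (running total 6.0 mg).
Take 1.5 servings of hummus: uses 531 mg sodium, +2.1 mg iron (running total 8.1 mg).
Greedy by best ratio exhausts the sodium allowance optimally: 8.1 mg.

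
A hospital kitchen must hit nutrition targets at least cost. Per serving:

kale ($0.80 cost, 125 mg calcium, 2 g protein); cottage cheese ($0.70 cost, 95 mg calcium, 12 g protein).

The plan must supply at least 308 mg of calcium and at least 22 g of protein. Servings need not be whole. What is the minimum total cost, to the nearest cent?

For a min-cost LP with two ≥-constraints, a basic feasible solution has at most two positive variables.
kale only: max(308/125, 22/2) = 11 servings → $8.80.
cottage cheese only: max(308/95, 22/12) = 3.242 servings → $2.27.
kale + cottage cheese with both tight: 1.226 servings and 1.629 servings → $2.12.
Cheapest feasible corner: $2.12.

$2.12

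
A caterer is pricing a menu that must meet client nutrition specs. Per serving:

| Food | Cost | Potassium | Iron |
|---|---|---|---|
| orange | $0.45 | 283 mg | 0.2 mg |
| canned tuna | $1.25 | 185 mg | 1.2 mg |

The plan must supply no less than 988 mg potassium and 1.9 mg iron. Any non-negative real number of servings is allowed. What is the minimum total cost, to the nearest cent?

$2.65

This is a tiny linear program; its minimum lies at a vertex of the feasible set. List the vertices and price them.
orange only: max(988/283, 1.9/0.2) = 9.5 servings → $4.28.
canned tuna only: max(988/185, 1.9/1.2) = 5.341 servings → $6.68.
orange + canned tuna with both tight: 2.756 servings and 1.124 servings → $2.65.
Cheapest feasible corner: $2.65.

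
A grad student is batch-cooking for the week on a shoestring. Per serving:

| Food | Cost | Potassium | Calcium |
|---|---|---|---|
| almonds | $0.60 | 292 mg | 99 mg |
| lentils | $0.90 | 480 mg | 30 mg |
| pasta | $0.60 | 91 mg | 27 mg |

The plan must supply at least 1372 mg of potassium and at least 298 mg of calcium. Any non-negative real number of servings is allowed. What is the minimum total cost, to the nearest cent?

This is a tiny linear program; its minimum lies at a vertex of the feasible set. List the vertices and price them.
almonds only: max(1372/292, 298/99) = 4.699 servings → $2.82.
lentils only: max(1372/480, 298/30) = 9.933 servings → $8.94.
pasta only: max(1372/91, 298/27) = 15.08 servings → $9.05.
almonds + lentils with both tight: 2.628 servings and 1.259 servings → $2.71.
almonds + pasta with both targets exact would need a negative amount; discard.
lentils + pasta with both tight: 0.9703 servings and 9.959 servings → $6.85.
Cheapest feasible corner: $2.71.

$2.71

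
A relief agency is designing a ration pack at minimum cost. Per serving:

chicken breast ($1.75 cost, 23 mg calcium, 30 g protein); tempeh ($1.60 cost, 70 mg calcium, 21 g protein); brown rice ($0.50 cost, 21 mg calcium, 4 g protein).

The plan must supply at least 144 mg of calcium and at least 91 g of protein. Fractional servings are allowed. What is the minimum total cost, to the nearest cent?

For a min-cost LP with two ≥-constraints, a basic feasible solution has at most two positive variables.
chicken breast only: max(144/23, 91/30) = 6.261 servings → $10.96.
tempeh only: max(144/70, 91/21) = 4.333 servings → $6.93.
brown rice only: max(144/21, 91/4) = 22.75 servings → $11.38.
chicken breast + tempeh with both tight: 2.069 servings and 1.377 servings → $5.82.
chicken breast + brown rice with both tight: 2.481 servings and 4.139 servings → $6.41.
tempeh + brown rice: the both-tight solution has a negative serving — not a feasible corner.
So the least-cost plan costs $5.82.

$5.82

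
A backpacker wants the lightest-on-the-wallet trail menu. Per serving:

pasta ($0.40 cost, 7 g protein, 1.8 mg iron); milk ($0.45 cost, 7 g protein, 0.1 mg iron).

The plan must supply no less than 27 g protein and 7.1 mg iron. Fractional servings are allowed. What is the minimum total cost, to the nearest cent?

For a min-cost LP with two ≥-constraints, a basic feasible solution has at most two positive variables.
pasta only: max(27/7, 7.1/1.8) = 3.944 servings → $1.58.
milk only: max(27/7, 7.1/0.1) = 71 servings → $31.95.
pasta + milk: the both-tight solution has a negative serving — not a feasible corner.
The minimum over all feasible corners is $1.58.

$1.58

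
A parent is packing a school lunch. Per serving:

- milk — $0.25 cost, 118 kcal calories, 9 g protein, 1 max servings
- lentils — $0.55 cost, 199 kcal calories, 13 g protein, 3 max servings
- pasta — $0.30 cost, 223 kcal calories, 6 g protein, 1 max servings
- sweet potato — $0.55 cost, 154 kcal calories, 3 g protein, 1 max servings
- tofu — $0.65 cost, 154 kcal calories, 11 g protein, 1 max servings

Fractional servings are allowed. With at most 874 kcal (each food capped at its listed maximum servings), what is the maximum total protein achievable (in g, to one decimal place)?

Protein per kcal: milk 0.07627, tofu 0.07143, lentils 0.06533, pasta 0.02691, sweet potato 0.01948.
Take 1 serving of milk: uses 118 kcal, +9.0 g protein (running total 9.0 g).
Take 1 serving of tofu: uses 154 kcal, +11.0 g protein (running total 20.0 g).
Take 3 servings of lentils: uses 597 kcal, +39.0 g protein (running total 59.0 g).
Take 0.02242 servings of pasta: uses 5 kcal, +0.1 g protein (running total 59.1 g).
Filling greedily by protein-per-kcal is optimal for one linear limit, giving 59.1 g.

59.1 g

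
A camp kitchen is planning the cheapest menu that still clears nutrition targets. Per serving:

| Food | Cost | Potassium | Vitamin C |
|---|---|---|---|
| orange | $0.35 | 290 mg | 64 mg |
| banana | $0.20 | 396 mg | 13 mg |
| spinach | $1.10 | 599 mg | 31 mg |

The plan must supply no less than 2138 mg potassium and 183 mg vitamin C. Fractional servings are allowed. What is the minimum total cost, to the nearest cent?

$1.50

At the optimum either one food covers both requirements or two foods hit both targets exactly; no other combination can be cheaper.
orange only: max(2138/290, 183/64) = 7.372 servings → $2.58.
banana only: max(2138/396, 183/13) = 14.08 servings → $2.82.
spinach only: max(2138/599, 183/31) = 5.903 servings → $6.49.
orange + banana with both tight: 2.071 servings and 3.883 servings → $1.50.
orange + spinach with both tight: 1.477 servings and 2.854 servings → $3.66.
banana + spinach: intersection lies outside the first quadrant.
Cheapest feasible corner: $1.50.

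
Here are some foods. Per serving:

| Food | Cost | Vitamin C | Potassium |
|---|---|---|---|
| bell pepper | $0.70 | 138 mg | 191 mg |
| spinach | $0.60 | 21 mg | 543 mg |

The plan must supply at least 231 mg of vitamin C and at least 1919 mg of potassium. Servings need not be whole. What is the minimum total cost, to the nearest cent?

bell pepper only: max(231/138, 1919/191) = 10.05 servings → $7.03.
spinach only: max(231/21, 1919/543) = 11 servings → $6.60.
bell pepper + spinach with both tight: 1.2 servings and 3.112 servings → $2.71.
The minimum over all feasible corners is $2.71.

$2.71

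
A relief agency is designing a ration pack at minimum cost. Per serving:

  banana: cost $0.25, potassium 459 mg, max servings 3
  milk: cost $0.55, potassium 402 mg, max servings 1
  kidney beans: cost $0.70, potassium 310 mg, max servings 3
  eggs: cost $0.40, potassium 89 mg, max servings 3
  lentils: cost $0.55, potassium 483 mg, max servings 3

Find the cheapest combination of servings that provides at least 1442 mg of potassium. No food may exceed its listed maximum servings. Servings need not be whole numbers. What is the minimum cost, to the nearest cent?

Cost per mg of potassium: banana $0.0005, lentils $0.0011, milk $0.0014, kidney beans $0.0023, eggs $0.0045.
Take 3 servings of banana: +1377.0 mg potassium for $0.75 (total $0.75, still need 65.0 mg).
Take 0.1346 servings of lentils: +65.0 mg potassium for $0.07 (total $0.82, still need 0.0 mg).
Greedy by cheapest-per-mg is optimal for a single linear constraint, so the minimum cost is $0.82.

$0.82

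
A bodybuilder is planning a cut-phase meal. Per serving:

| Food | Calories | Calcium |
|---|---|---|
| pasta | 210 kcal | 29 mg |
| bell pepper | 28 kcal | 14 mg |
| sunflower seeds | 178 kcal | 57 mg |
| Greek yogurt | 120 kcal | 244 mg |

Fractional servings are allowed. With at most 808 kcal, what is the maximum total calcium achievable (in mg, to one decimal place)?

Calcium per kcal: Greek yogurt 2.033, bell pepper 0.5, sunflower seeds 0.3202, pasta 0.1381.
With no serving limits, spend the whole calories allowance on Greek yogurt: 808 kcal / 120 kcal × 244 mg = 1642.9 mg.

1642.9 mg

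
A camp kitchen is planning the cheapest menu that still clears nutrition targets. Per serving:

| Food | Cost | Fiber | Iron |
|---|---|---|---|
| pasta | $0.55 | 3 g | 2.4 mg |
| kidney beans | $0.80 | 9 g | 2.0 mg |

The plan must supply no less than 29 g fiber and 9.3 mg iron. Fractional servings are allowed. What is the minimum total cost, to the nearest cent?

For a min-cost LP with two ≥-constraints, a basic feasible solution has at most two positive variables.
pasta only: max(29/3, 9.3/2.4) = 9.667 servings → $5.32.
kidney beans only: max(29/9, 9.3/2.0) = 4.65 servings → $3.72.
pasta + kidney beans with both tight: 1.647 servings and 2.673 servings → $3.04.
Cheapest feasible corner: $3.04.

$3.04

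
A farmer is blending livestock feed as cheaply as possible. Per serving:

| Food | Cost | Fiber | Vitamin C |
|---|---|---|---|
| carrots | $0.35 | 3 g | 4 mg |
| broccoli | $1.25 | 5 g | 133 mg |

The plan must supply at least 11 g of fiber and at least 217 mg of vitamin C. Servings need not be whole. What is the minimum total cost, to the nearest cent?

$2.35

Compare the cost at each extreme point of the feasible region.
carrots only: max(11/3, 217/4) = 54.25 servings → $18.99.
broccoli only: max(11/5, 217/133) = 2.2 servings → $2.75.
carrots + broccoli with both tight: 0.9974 servings and 1.602 servings → $2.35.
Cheapest feasible corner: $2.35.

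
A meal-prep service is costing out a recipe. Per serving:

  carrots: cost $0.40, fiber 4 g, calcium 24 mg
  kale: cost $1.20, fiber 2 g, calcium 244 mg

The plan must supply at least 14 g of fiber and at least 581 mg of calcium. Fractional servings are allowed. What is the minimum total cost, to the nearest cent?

$3.54

Minimising a linear cost over {fiber ≥ 14, calcium ≥ 581, servings ≥ 0} — the optimum is at a vertex, using one or two foods.
carrots only: max(14/4, 581/24) = 24.21 servings → $9.68.
kale only: max(14/2, 581/244) = 7 servings → $8.40.
carrots + kale with both tight: 2.429 servings and 2.142 servings → $3.54.
So the least-cost plan costs $3.54.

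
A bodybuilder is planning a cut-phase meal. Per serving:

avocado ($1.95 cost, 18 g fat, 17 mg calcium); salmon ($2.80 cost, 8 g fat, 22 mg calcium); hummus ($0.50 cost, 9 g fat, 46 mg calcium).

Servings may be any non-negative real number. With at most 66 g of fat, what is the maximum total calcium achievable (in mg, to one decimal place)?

Calcium per g fat: hummus 5.111, salmon 2.75, avocado 0.9444.
With no serving limits, spend the whole fat allowance on hummus: 66 g / 9 g × 46 mg = 337.3 mg.

337.3 mg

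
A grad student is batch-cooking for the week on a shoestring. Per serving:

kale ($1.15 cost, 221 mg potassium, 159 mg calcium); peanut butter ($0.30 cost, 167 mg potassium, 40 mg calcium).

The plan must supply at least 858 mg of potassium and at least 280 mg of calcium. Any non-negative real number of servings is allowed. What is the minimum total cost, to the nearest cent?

$2.07

A basic optimal solution has at most two foods positive. Try each food alone and each pair with both targets met exactly.
kale only: max(858/221, 280/159) = 3.882 servings → $4.46.
peanut butter only: max(858/167, 280/40) = 7 servings → $2.10.
kale + peanut butter with both tight: 0.7023 servings and 4.208 servings → $2.07.
Cheapest feasible corner: $2.07.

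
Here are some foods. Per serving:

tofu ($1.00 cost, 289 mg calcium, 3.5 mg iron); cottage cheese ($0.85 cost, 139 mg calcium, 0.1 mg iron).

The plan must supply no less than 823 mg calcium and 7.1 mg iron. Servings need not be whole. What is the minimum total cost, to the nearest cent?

$2.85

Compare the cost at each extreme point of the feasible region.
tofu only: max(823/289, 7.1/3.5) = 2.848 servings → $2.85.
cottage cheese only: max(823/139, 7.1/0.1) = 71 servings → $60.35.
tofu + cottage cheese with both tight: 1.977 servings and 1.811 servings → $3.52.
Cheapest feasible corner: $2.85.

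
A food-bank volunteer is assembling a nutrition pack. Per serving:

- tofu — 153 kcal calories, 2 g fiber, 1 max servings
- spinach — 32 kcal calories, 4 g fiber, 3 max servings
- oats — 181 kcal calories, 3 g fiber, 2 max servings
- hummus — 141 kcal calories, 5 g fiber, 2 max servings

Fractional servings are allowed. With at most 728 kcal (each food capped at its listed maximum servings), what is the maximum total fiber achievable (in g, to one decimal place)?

27.8 g

Fiber per kcal: spinach 0.125, hummus 0.03546, oats 0.01657, tofu 0.01307.
Take 3 servings of spinach: uses 96 kcal, +12.0 g fiber (running total 12.0 g).
Take 2 servings of hummus: uses 282 kcal, +10.0 g fiber (running total 22.0 g).
Take 1.934 servings of oats: uses 350 kcal, +5.8 g fiber (running total 27.8 g).
Filling greedily by fiber-per-kcal is optimal for one linear limit, giving 27.8 g.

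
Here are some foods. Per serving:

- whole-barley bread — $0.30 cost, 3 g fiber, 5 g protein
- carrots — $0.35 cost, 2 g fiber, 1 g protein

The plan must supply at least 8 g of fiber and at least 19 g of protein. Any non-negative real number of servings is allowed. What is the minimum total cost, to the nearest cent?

whole-barley bread only: max(8/3, 19/5) = 3.8 servings → $1.14.
carrots only: max(8/2, 19/1) = 19 servings → $6.65.
whole-barley bread + carrots: intersection lies outside the first quadrant.
So the least-cost plan costs $1.14.

$1.14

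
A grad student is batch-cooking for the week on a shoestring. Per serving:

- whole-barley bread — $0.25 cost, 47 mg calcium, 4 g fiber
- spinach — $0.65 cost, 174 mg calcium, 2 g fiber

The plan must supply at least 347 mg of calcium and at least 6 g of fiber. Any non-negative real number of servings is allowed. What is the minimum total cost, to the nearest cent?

whole-barley bread only: max(347/47, 6/4) = 7.383 servings → $1.85.
spinach only: max(347/174, 6/2) = 3 servings → $1.95.
whole-barley bread + spinach with both tight: 0.5814 servings and 1.837 servings → $1.34.
Cheapest feasible corner: $1.34.

$1.34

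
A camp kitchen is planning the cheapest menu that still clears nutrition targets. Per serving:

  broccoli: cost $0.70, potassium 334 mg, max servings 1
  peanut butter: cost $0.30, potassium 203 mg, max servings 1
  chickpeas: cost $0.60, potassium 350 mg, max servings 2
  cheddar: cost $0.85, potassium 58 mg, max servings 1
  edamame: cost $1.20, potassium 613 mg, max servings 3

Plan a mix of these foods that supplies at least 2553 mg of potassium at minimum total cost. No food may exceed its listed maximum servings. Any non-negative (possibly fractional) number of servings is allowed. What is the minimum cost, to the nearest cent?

Cost per mg of potassium: peanut butter $0.0015, chickpeas $0.0017, edamame $0.0020, broccoli $0.0021, cheddar $0.0147.
Take 1 serving of peanut butter: +203.0 mg potassium for $0.30 (total $0.30, still need 2350.0 mg).
Take 2 servings of chickpeas: +700.0 mg potassium for $1.20 (total $1.50, still need 1650.0 mg).
Take 2.692 servings of edamame: +1650.0 mg potassium for $3.23 (total $4.73, still need 0.0 mg).
Filling from the cheapest source first is optimal under one linear minimum: $4.73.

$4.73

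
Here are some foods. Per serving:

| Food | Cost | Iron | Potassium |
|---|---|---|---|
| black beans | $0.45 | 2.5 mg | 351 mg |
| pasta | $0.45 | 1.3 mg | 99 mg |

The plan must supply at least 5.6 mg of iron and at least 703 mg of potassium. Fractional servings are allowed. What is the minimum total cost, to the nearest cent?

Check every corner: each single food scaled to meet both minima, and each pair solved so both constraints bind.
black beans only: max(5.6/2.5, 703/351) = 2.24 servings → $1.01.
pasta only: max(5.6/1.3, 703/99) = 7.101 servings → $3.20.
black beans + pasta with both tight: 1.722 servings and 0.9966 servings → $1.22.
The minimum over all feasible corners is $1.01.

$1.01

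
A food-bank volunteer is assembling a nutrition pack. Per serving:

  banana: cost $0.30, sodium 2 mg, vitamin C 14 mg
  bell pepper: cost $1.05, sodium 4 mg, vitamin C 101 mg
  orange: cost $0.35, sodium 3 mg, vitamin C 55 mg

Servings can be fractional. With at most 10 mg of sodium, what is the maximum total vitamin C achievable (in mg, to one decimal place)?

Vitamin C per mg sodium: bell pepper 25.25, orange 18.33, banana 7.
With no serving limits, spend the whole sodium allowance on bell pepper: 10 mg / 4 mg × 101 mg = 252.5 mg.

252.5 mg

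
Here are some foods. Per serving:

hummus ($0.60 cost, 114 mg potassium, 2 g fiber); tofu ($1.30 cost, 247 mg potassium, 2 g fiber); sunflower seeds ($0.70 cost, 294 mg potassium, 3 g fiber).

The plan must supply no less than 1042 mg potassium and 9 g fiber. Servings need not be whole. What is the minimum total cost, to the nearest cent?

A basic optimal solution has at most two foods positive. Try each food alone and each pair with both targets met exactly.
hummus only: max(1042/114, 9/2) = 9.14 servings → $5.48.
tofu only: max(1042/247, 9/2) = 4.5 servings → $5.85.
sunflower seeds only: max(1042/294, 9/3) = 3.544 servings → $2.48.
hummus + tofu with both tight: 0.5226 servings and 3.977 servings → $5.48.
hummus + sunflower seeds: the both-tight solution has a negative serving — not a feasible corner.
tofu + sunflower seeds with both tight: 3.137 servings and 0.9085 servings → $4.71.
So the least-cost plan costs $2.48.

$2.48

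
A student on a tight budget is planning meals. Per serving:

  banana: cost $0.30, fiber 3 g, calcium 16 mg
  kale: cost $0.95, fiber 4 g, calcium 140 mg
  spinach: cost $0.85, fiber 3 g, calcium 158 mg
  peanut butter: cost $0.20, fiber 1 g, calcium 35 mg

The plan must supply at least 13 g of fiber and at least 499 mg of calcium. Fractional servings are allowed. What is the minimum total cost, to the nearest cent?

$2.81

For a min-cost LP with two ≥-constraints, a basic feasible solution has at most two positive variables.
banana only: max(13/3, 499/16) = 31.19 servings → $9.36.
kale only: max(13/4, 499/140) = 3.564 servings → $3.39.
spinach only: max(13/3, 499/158) = 4.333 servings → $3.68.
peanut butter only: max(13/1, 499/35) = 14.26 servings → $2.85.
banana + kale: the both-tight solution has a negative serving — not a feasible corner.
banana + spinach with both tight: 1.308 servings and 3.026 servings → $2.96.
banana + peanut butter: intersection lies outside the first quadrant.
kale + spinach with both tight: 2.627 servings and 0.8302 servings → $3.20.
kale + peanut butter (both tight): parallel constraints — no distinct corner.
spinach + peanut butter with both tight: 0.8302 servings and 10.51 servings → $2.81.
So the least-cost plan costs $2.81.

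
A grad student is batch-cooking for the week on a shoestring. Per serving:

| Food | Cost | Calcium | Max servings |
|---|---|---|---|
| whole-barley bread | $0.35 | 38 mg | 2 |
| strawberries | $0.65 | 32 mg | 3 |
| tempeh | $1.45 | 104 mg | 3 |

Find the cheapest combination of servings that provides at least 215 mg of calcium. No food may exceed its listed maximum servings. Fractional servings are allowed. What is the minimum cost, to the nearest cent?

Cost per mg of calcium: whole-barley bread $0.0092, tempeh $0.0139, strawberries $0.0203.
Take 2 servings of whole-barley bread: +76.0 mg calcium for $0.70 (total $0.70, still need 139.0 mg).
Take 1.337 servings of tempeh: +139.0 mg calcium for $1.94 (total $2.64, still need 0.0 mg).
Greedy by cheapest-per-mg is optimal for a single linear constraint, so the minimum cost is $2.64.

$2.64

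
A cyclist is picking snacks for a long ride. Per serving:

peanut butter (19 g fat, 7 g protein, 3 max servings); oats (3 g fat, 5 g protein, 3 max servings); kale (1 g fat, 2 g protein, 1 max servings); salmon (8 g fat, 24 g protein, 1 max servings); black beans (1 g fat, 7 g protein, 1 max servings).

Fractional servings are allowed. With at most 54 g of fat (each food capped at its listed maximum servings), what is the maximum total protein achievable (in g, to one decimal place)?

Protein per g fat: black beans 7, salmon 3, kale 2, oats 1.667, peanut butter 0.3684.
Take 1 serving of black beans: uses 1 g fat, +7.0 g protein (running total 7.0 g).
Take 1 serving of salmon: uses 8 g fat, +24.0 g protein (running total 31.0 g).
Take 1 serving of kale: uses 1 g fat, +2.0 g protein (running total 33.0 g).
Take 3 servings of oats: uses 9 g fat, +15.0 g protein (running total 48.0 g).
Take 1.842 servings of peanut butter: uses 35 g fat, +12.9 g protein (running total 60.9 g).
Greedy by best ratio exhausts the fat allowance optimally: 60.9 g.

60.9 g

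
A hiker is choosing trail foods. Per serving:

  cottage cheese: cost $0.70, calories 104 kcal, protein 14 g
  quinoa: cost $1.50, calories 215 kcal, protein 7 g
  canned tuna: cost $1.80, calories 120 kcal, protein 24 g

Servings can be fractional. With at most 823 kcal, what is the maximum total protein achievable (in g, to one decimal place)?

164.6 g

Protein per kcal: canned tuna 0.2, cottage cheese 0.1346, quinoa 0.03256.
With no serving limits, spend the whole calories allowance on canned tuna: 823 kcal / 120 kcal × 24 g = 164.6 g.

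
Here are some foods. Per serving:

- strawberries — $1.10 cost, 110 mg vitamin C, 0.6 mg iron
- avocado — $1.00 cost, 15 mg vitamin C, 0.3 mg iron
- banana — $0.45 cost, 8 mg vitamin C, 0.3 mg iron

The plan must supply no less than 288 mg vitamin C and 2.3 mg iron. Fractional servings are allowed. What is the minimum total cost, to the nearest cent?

With two linear requirements the optimum uses one or two foods; enumerate the corners.
strawberries only: max(288/110, 2.3/0.6) = 3.833 servings → $4.22.
avocado only: max(288/15, 2.3/0.3) = 19.2 servings → $19.20.
banana only: max(288/8, 2.3/0.3) = 36 servings → $16.20.
strawberries + avocado with both tight: 2.163 servings and 3.342 servings → $5.72.
strawberries + banana with both tight: 2.411 servings and 2.844 servings → $3.93.
avocado + banana: the both-tight solution has a negative serving — not a feasible corner.
So the least-cost plan costs $3.93.

$3.93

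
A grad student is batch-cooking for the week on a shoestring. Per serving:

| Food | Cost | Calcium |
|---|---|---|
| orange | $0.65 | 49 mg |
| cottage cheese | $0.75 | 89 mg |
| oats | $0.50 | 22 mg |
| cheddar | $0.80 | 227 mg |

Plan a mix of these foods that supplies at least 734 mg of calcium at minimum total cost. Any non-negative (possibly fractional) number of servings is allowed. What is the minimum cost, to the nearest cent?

$2.59

Cost per mg of calcium: cheddar $0.0035, cottage cheese $0.0084, orange $0.0133, oats $0.0227.
With no serving limits, use only cheddar: 734 mg / 227 mg = 3.233 servings × $0.80 = $2.59.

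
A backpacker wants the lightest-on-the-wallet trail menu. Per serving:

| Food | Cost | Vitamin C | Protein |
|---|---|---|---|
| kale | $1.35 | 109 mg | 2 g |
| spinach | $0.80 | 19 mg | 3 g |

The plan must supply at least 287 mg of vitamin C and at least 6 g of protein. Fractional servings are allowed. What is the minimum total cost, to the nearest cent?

$3.71

For a min-cost LP with two ≥-constraints, a basic feasible solution has at most two positive variables.
kale only: max(287/109, 6/2) = 3 servings → $4.05.
spinach only: max(287/19, 6/3) = 15.11 servings → $12.08.
kale + spinach with both tight: 2.585 servings and 0.2768 servings → $3.71.
So the least-cost plan costs $3.71.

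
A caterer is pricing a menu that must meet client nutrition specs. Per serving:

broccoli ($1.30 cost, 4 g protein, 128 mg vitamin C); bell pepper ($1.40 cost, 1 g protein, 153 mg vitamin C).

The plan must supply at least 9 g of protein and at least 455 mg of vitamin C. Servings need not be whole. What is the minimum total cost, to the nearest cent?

$4.41

Check every corner: each single food scaled to meet both minima, and each pair solved so both constraints bind.
broccoli only: max(9/4, 455/128) = 3.555 servings → $4.62.
bell pepper only: max(9/1, 455/153) = 9 servings → $12.60.
broccoli + bell pepper with both tight: 1.905 servings and 1.38 servings → $4.41.
The minimum over all feasible corners is $4.41.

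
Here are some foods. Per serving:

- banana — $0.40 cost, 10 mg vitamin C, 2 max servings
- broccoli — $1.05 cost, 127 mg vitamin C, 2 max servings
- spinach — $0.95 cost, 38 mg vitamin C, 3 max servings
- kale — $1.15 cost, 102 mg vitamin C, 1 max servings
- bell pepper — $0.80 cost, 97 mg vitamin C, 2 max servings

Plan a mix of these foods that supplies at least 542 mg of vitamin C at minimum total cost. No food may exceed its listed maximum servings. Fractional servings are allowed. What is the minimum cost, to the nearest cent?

Cost per mg of vitamin C: bell pepper $0.0082, broccoli $0.0083, kale $0.0113, spinach $0.0250, banana $0.0400.
Take 2 servings of bell pepper: +194.0 mg vitamin C for $1.60 (total $1.60, still need 348.0 mg).
Take 2 servings of broccoli: +254.0 mg vitamin C for $2.10 (total $3.70, still need 94.0 mg).
Take 0.9216 servings of kale: +94.0 mg vitamin C for $1.06 (total $4.76, still need 0.0 mg).
Filling from the cheapest source first is optimal under one linear minimum: $4.76.

$4.76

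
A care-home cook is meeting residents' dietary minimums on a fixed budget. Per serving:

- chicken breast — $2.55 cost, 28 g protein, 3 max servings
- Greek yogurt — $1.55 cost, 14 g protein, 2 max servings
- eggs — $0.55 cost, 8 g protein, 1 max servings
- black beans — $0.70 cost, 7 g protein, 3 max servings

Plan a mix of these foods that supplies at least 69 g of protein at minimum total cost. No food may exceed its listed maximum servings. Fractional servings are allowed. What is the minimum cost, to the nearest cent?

$6.11

Cost per g of protein: eggs $0.0688, chicken breast $0.0911, black beans $0.1000, Greek yogurt $0.1107.
Take 1 serving of eggs: +8.0 g protein for $0.55 (total $0.55, still need 61.0 g).
Take 2.179 servings of chicken breast: +61.0 g protein for $5.56 (total $6.11, still need 0.0 g).
Filling from the cheapest source first is optimal under one linear minimum: $6.11.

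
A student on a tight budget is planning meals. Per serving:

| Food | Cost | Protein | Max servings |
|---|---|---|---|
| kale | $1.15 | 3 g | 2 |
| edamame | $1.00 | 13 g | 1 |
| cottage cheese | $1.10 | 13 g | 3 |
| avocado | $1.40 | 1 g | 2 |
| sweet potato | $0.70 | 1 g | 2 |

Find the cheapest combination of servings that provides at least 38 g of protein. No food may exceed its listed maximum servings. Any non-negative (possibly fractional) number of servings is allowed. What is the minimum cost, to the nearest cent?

$3.12

Cost per g of protein: edamame $0.0769, cottage cheese $0.0846, kale $0.3833, sweet potato $0.7000, avocado $1.4000.
Take 1 serving of edamame: +13.0 g protein for $1.00 (total $1.00, still need 25.0 g).
Take 1.923 servings of cottage cheese: +25.0 g protein for $2.12 (total $3.12, still need 0.0 g).
Greedy by cheapest-per-g is optimal for a single linear constraint, so the minimum cost is $3.12.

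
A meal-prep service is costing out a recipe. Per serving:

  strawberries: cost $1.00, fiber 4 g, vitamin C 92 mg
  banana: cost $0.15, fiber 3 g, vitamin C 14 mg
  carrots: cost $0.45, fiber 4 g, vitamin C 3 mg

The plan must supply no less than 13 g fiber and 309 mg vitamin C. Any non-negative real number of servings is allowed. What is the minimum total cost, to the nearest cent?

This is a tiny linear program; its minimum lies at a vertex of the feasible set. List the vertices and price them.
strawberries only: max(13/4, 309/92) = 3.359 servings → $3.36.
banana only: max(13/3, 309/14) = 22.07 servings → $3.31.
carrots only: max(13/4, 309/3) = 103 servings → $46.35.
strawberries + banana with both targets exact would need a negative amount; discard.
strawberries + carrots with both targets exact would need a negative amount; discard.
banana + carrots with both targets exact would need a negative amount; discard.
Cheapest feasible corner: $3.31.

$3.31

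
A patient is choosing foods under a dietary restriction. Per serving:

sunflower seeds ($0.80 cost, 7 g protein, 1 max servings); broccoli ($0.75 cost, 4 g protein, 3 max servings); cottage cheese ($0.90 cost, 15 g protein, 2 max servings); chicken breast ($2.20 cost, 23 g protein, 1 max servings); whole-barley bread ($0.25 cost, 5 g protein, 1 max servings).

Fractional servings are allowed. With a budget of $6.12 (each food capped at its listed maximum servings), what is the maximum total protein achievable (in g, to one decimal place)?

70.7 g

Protein per dollar: whole-barley bread 20, cottage cheese 16.67, chicken breast 10.45, sunflower seeds 8.75, broccoli 5.333.
Take 1 serving of whole-barley bread: spends $0.25, +5.0 g protein (running total 5.0 g).
Take 2 servings of cottage cheese: spends $1.80, +30.0 g protein (running total 35.0 g).
Take 1 serving of chicken breast: spends $2.20, +23.0 g protein (running total 58.0 g).
Take 1 serving of sunflower seeds: spends $0.80, +7.0 g protein (running total 65.0 g).
Take 1.427 servings of broccoli: spends $1.07, +5.7 g protein (running total 70.7 g).
Filling greedily by protein-per-dollar is optimal for one linear limit, giving 70.7 g.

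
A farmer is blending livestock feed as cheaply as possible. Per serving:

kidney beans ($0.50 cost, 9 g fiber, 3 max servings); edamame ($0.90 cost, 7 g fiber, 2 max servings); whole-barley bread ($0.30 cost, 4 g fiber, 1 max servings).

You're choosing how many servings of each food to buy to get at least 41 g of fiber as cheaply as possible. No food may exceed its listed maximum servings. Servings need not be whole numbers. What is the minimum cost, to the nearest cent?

Cost per g of fiber: kidney beans $0.0556, whole-barley bread $0.0750, edamame $0.1286.
Take 3 servings of kidney beans: +27.0 g fiber for $1.50 (total $1.50, still need 14.0 g).
Take 1 serving of whole-barley bread: +4.0 g fiber for $0.30 (total $1.80, still need 10.0 g).
Take 1.429 servings of edamame: +10.0 g fiber for $1.29 (total $3.09, still need 0.0 g).
Greedy by cheapest-per-g is optimal for a single linear constraint, so the minimum cost is $3.09.

$3.09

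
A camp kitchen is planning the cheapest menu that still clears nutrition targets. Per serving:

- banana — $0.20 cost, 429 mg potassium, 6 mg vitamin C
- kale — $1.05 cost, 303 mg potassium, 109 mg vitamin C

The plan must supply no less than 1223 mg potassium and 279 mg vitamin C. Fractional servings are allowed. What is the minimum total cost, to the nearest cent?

$2.84

With two linear requirements the optimum uses one or two foods; enumerate the corners.
banana only: max(1223/429, 279/6) = 46.5 servings → $9.30.
kale only: max(1223/303, 279/109) = 4.036 servings → $4.24.
banana + kale with both tight: 1.085 servings and 2.5 servings → $2.84.
So the least-cost plan costs $2.84.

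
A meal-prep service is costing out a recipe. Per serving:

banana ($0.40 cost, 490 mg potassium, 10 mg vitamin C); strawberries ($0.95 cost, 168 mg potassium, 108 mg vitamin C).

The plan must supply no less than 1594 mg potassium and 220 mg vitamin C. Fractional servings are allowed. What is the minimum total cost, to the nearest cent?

With two linear requirements the optimum uses one or two foods; enumerate the corners.
banana only: max(1594/490, 220/10) = 22 servings → $8.80.
strawberries only: max(1594/168, 220/108) = 9.488 servings → $9.01.
banana + strawberries with both tight: 2.638 servings and 1.793 servings → $2.76.
The minimum over all feasible corners is $2.76.

$2.76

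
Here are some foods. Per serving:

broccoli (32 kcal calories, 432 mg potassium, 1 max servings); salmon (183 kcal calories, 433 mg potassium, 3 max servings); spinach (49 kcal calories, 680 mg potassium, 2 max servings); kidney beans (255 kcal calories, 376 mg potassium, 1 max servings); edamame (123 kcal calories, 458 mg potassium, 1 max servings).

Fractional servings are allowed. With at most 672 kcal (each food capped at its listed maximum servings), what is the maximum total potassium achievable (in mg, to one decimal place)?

Potassium per kcal: spinach 13.88, broccoli 13.5, edamame 3.724, salmon 2.366, kidney beans 1.475.
Take 2 servings of spinach: uses 98 kcal, +1360.0 mg potassium (running total 1360.0 mg).
Take 1 serving of broccoli: uses 32 kcal, +432.0 mg potassium (running total 1792.0 mg).
Take 1 serving of edamame: uses 123 kcal, +458.0 mg potassium (running total 2250.0 mg).
Take 2.29 servings of salmon: uses 419 kcal, +991.4 mg potassium (running total 3241.4 mg).
Greedy by best ratio exhausts the calories allowance optimally: 3241.4 mg.

3241.4 mg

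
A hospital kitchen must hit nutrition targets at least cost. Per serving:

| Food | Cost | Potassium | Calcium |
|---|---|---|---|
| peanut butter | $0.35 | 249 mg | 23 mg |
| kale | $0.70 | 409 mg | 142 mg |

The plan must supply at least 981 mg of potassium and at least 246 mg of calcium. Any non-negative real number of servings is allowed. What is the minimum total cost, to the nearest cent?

peanut butter only: max(981/249, 246/23) = 10.7 servings → $3.74.
kale only: max(981/409, 246/142) = 2.399 servings → $1.68.
peanut butter + kale with both tight: 1.491 servings and 1.491 servings → $1.57.
So the least-cost plan costs $1.57.

$1.57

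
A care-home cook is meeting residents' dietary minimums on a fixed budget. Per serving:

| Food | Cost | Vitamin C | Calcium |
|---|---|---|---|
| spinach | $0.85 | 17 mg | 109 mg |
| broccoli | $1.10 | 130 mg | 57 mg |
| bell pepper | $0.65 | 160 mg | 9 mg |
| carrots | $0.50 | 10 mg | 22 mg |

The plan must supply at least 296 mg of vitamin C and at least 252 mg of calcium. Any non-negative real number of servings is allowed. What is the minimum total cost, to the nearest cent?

$2.90

A basic optimal solution has at most two foods positive. Try each food alone and each pair with both targets met exactly.
spinach only: max(296/17, 252/109) = 17.41 servings → $14.80.
broccoli only: max(296/130, 252/57) = 4.421 servings → $4.86.
bell pepper only: max(296/160, 252/9) = 28 servings → $18.20.
carrots only: max(296/10, 252/22) = 29.6 servings → $14.80.
spinach + broccoli with both tight: 1.204 servings and 2.12 servings → $3.35.
spinach + bell pepper with both tight: 2.178 servings and 1.619 servings → $2.90.
spinach + carrots with both targets exact would need a negative amount; discard.
broccoli + bell pepper: the both-tight solution has a negative serving — not a feasible corner.
broccoli + carrots with both tight: 1.743 servings and 6.938 servings → $5.39.
bell pepper + carrots with both tight: 1.164 servings and 10.98 servings → $6.25.
The minimum over all feasible corners is $2.90.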